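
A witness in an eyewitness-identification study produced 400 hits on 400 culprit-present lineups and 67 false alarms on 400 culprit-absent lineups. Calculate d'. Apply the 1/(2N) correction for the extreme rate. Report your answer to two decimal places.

The hit rate is 400/400 = 1, so apply the 1/(2N) correction: H → 1 − 1/(2·400) = 0.99875.
z(H) = z(0.99875) = 3.023
z(FA) = z(0.16750) = -0.964
d' = 3.023 − (-0.964) = 3.987

d' = 3.99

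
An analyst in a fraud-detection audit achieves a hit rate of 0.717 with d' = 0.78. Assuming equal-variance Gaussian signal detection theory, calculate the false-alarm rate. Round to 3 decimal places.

false-alarm rate = 0.418

z(hit rate) = z(0.717) = 0.5740
z(FA) = z(H) − d' = 0.5740 − 0.78 = -0.2060
false-alarm rate = Φ(-0.2060) = 0.4184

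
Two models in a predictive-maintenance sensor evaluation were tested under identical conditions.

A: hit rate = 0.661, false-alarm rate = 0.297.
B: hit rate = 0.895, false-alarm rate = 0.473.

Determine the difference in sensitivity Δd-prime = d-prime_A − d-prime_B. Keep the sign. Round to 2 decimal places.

Δd-prime = -0.37

A: z(0.661) = 0.415, z(0.297) = -0.533, d' = 0.948
B: z(0.895) = 1.254, z(0.473) = -0.068, d' = 1.322
Δd' = d'_A − d'_B = 0.948 − 1.322 = -0.374
B has the higher sensitivity.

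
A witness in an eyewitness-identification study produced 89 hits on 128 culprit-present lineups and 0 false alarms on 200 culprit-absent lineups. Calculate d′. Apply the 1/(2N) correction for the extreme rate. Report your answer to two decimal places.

The false-alarm rate is 0/200 = 0, so apply the 1/(2N) correction: FA → 1/(2·200) = 0.00250.
z(H) = z(0.69531) = 0.511
z(FA) = z(0.00250) = -2.807
d' = 0.511 − (-2.807) = 3.318

d′ = 3.32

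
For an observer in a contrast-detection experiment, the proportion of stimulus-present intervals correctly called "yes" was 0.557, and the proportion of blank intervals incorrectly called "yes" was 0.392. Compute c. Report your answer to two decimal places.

c = 0.07

Φ⁻¹(H) = 0.1434
Φ⁻¹(FA) = -0.2741
c = −½·[z(H) + z(FA)] = −0.5 × (0.1434 + (-0.2741)) = 0.06535
c > 0: the observer has a conservative response bias.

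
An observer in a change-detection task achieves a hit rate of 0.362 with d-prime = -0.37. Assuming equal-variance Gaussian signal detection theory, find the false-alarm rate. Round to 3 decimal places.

false-alarm rate = 0.507

z(hit rate) = z(0.362) = -0.3531
z(FA) = z(H) − d' = -0.3531 − (-0.37) = 0.0169
false-alarm rate = Φ(0.0169) = 0.5067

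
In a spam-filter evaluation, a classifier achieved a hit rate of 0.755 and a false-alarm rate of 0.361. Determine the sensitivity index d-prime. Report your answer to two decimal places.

z(H) = 0.690
z(FA) = -0.356
d' = z(H) − z(FA) = 0.690 − (-0.356) = 1.046

d-prime = 1.05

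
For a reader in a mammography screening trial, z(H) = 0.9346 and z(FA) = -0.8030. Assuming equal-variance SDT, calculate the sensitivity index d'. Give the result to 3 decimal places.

d' = 1.738

d' = z(H) − z(FA) = 0.9346 − (-0.8030) = 1.7376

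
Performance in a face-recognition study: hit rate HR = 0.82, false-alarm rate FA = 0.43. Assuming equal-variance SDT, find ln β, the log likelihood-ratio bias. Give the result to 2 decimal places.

ln β = -0.40

z(0.82) = 0.915, z(0.43) = -0.176
ln β = −½·[z(H)² − z(FA)²] = −0.5 × (0.837 − 0.031) = -0.403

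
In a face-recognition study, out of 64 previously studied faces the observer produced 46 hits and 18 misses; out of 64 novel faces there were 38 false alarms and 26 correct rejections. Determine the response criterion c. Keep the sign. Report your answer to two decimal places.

H = 46/64 = 0.7188
FA = 38/64 = 0.5938
z(H) = 0.5793
z(FA) = 0.2373
c = −½·[z(H) + z(FA)] = −0.5 × (0.5793 + 0.2373) = -0.4083
c < 0: the observer has a liberal response bias.

c = -0.41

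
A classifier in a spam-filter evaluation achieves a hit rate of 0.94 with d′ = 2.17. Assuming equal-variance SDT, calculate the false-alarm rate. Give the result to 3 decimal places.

z(hit rate) = z(0.94) = 1.5548
z(FA) = z(H) − d' = 1.5548 − 2.17 = -0.6152
false-alarm rate = Φ(-0.6152) = 0.2692

false-alarm rate = 0.269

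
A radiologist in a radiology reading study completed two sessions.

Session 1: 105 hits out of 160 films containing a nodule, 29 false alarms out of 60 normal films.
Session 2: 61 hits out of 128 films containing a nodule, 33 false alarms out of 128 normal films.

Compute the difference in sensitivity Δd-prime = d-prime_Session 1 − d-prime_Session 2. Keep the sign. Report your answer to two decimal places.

Δd-prime = -0.15

Session 1: z(0.6562) = 0.402, z(0.4833) = -0.042, d' = 0.444
Session 2: z(0.4766) = -0.059, z(0.2578) = -0.650, d' = 0.591
Δd' = d'_Session 1 − d'_Session 2 = 0.444 − 0.591 = -0.147
Session 2 has the higher sensitivity.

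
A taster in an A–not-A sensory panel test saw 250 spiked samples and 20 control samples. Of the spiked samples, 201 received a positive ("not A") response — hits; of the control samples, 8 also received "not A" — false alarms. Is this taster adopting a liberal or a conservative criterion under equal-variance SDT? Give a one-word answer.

liberal

z(H) = 0.856, z(FA) = -0.253
c = −½·(z(H) + z(FA)) = -0.3015
c < 0 → liberal criterion (biased toward responding “yes”).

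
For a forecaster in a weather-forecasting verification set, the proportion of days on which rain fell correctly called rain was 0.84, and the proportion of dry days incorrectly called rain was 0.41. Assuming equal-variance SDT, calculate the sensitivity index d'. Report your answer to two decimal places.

Φ⁻¹(H) = 0.9945
Φ⁻¹(FA) = -0.2275
d' = z(H) − z(FA) = 0.9945 − (-0.2275) = 1.2220

d' = 1.22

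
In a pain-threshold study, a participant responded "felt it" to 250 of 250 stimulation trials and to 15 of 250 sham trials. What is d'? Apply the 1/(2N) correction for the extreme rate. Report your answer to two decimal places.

d' = 4.43

The hit rate is 250/250 = 1, so apply the 1/(2N) correction: H → 1 − 1/(2·250) = 0.99800.
z(H) = z(0.99800) = 2.878
z(FA) = z(0.06000) = -1.555
d' = 2.878 − (-1.555) = 4.433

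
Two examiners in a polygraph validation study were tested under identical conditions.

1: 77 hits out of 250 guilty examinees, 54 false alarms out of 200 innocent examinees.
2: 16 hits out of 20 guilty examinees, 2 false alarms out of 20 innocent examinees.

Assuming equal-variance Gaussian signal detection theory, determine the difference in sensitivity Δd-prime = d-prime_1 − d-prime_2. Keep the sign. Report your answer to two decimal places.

Δd-prime = -2.01

1: z(0.3080) = -0.502, z(0.2700) = -0.613, d' = 0.111
2: z(0.8000) = 0.842, z(0.1000) = -1.282, d' = 2.124
Δd' = d'_1 − d'_2 = 0.111 − 2.124 = -2.013
2 has the higher sensitivity.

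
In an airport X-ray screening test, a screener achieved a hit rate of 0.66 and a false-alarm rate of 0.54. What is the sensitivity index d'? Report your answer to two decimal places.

z(0.66) = 0.412, z(0.54) = 0.100
d' = z(H) − z(FA) = 0.412 − 0.100 = 0.312

d' = 0.31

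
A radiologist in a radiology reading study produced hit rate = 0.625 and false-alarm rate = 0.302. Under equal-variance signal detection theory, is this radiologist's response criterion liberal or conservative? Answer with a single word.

conservative

z(H) = 0.319, z(FA) = -0.519
c = −½·(z(H) + z(FA)) = 0.100
c > 0 → conservative criterion (biased toward responding “no”).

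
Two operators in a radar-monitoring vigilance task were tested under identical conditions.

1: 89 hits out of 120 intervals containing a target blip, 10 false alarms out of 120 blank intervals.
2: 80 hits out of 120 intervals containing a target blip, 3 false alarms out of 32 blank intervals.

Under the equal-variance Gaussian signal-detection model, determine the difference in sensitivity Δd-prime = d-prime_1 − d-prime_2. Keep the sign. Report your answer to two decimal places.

1: z(0.7417) = 0.649, z(0.0833) = -1.383, d' = 2.032
2: z(0.6667) = 0.431, z(0.0938) = -1.318, d' = 1.749
Δd' = d'_1 − d'_2 = 2.032 − 1.749 = 0.283
1 has the higher sensitivity.

Δd-prime = 0.28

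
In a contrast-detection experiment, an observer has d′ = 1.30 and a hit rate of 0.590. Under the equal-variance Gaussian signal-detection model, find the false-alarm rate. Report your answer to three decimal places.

z(hit rate) = z(0.590) = 0.2275
z(FA) = z(H) − d' = 0.2275 − 1.30 = -1.0725
false-alarm rate = Φ(-1.0725) = 0.1417

false-alarm rate = 0.142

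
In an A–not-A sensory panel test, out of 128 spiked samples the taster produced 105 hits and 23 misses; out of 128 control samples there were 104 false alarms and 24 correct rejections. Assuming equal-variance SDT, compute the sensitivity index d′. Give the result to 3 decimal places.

H = 105/128 = 0.8203
FA = 104/128 = 0.8125
Φ⁻¹(0.8203) = 0.9165, Φ⁻¹(0.8125) = 0.8871
d' = z(H) − z(FA) = 0.9165 − 0.8871 = 0.0294

d′ = 0.029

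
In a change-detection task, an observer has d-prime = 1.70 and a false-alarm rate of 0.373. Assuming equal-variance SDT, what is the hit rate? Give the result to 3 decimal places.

z(false-alarm rate) = z(0.373) = -0.3239
z(H) = z(FA) + d' = -0.3239 + 1.70 = 1.3761
hit rate = Φ(1.3761) = 0.9156

hit rate = 0.916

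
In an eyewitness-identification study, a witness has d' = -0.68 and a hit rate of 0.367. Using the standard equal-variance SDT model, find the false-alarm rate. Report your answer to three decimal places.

false-alarm rate = 0.633

z(hit rate) = z(0.367) = -0.3398
z(FA) = z(H) − d' = -0.3398 − (-0.68) = 0.3402
false-alarm rate = Φ(0.3402) = 0.6331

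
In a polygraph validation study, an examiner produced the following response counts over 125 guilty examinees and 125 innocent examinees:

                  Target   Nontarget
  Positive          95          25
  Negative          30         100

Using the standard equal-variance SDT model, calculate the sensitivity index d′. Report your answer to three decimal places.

H = 95/125 = 0.7600
FA = 25/125 = 0.2000
z(0.7600) = 0.7063, z(0.2000) = -0.8416
d' = z(H) − z(FA) = 0.7063 − (-0.8416) = 1.5479

d′ = 1.548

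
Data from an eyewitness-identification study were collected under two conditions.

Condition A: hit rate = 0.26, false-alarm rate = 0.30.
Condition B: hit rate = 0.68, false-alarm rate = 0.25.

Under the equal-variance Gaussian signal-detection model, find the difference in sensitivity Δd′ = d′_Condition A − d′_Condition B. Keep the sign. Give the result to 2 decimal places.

Condition A: z(0.26) = -0.643, z(0.30) = -0.524, d' = -0.119
Condition B: z(0.68) = 0.468, z(0.25) = -0.674, d' = 1.142
Δd' = d'_Condition A − d'_Condition B = -0.119 − 1.142 = -1.261
Condition B has the higher sensitivity.

Δd′ = -1.26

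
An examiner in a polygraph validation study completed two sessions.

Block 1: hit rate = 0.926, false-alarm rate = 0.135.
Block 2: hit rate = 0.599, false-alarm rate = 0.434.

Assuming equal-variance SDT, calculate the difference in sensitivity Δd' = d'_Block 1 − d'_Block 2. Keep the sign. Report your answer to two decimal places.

Δd' = 2.13

Block 1: z(0.926) = 1.447, z(0.135) = -1.103, d' = 2.550
Block 2: z(0.599) = 0.251, z(0.434) = -0.166, d' = 0.417
Δd' = d'_Block 1 − d'_Block 2 = 2.550 − 0.417 = 2.133
Block 1 has the higher sensitivity.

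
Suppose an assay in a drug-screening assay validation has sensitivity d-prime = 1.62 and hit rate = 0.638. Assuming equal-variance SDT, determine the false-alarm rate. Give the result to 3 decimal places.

false-alarm rate = 0.103

z(hit rate) = z(0.638) = 0.3531
z(FA) = z(H) − d' = 0.3531 − 1.62 = -1.2669
false-alarm rate = Φ(-1.2669) = 0.1026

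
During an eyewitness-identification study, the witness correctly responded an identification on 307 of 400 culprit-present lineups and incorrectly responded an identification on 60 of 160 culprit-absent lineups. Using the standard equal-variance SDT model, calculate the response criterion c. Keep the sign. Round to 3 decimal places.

H = 307/400 = 0.7675
FA = 60/160 = 0.3750
z(H) = z(0.7675) = 0.7306
z(FA) = z(0.3750) = -0.3186
c = −½·[z(H) + z(FA)] = −0.5 × (0.7306 + (-0.3186)) = -0.2060
c < 0: the witness has a liberal response bias.

c = -0.206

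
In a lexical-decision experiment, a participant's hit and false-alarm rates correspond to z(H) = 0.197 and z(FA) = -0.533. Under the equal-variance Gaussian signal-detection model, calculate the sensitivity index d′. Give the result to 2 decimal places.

d' = z(H) − z(FA) = 0.197 − (-0.533) = 0.730

d′ = 0.73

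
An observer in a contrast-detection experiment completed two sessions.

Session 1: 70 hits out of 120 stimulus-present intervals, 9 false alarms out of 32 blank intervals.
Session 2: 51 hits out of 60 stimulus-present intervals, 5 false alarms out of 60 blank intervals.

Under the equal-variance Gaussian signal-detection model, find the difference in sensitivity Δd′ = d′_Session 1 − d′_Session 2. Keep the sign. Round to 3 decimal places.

Δd′ = -1.630

Session 1: z(0.5833) = 0.2103, z(0.2812) = -0.5793, d' = 0.7896
Session 2: z(0.8500) = 1.0364, z(0.0833) = -1.3832, d' = 2.4196
Δd' = d'_Session 1 − d'_Session 2 = 0.7896 − 2.4196 = -1.6300
Session 2 has the higher sensitivity.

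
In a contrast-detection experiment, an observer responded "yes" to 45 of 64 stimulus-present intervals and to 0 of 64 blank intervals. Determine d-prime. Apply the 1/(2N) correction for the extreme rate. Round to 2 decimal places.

The false-alarm rate is 0/64 = 0, so apply the 1/(2N) correction: FA → 1/(2·64) = 0.00781.
z(H) = z(0.70312) = 0.533
z(FA) = z(0.00781) = -2.418
d' = 0.533 − (-2.418) = 2.951

d-prime = 2.95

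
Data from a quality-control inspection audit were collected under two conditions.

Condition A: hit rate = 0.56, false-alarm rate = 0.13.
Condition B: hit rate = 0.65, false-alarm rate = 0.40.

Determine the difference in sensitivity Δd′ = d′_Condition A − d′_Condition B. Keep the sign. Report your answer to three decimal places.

Condition A: z(0.56) = 0.1510, z(0.13) = -1.1264, d' = 1.2774
Condition B: z(0.65) = 0.3853, z(0.40) = -0.2533, d' = 0.6386
Δd' = d'_Condition A − d'_Condition B = 1.2774 − 0.6386 = 0.6388
Condition A has the higher sensitivity.

Δd′ = 0.639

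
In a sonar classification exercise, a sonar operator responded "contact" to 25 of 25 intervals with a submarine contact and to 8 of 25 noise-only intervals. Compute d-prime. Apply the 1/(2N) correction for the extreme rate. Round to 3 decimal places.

d-prime = 2.521

The hit rate is 25/25 = 1, so apply the 1/(2N) correction: H → 1 − 1/(2·25) = 0.98000.
z(H) = z(0.98000) = 2.0537
z(FA) = z(0.32000) = -0.4677
d' = 2.0537 − (-0.4677) = 2.5214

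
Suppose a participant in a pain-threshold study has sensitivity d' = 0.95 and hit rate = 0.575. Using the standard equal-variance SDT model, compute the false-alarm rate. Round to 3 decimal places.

z(hit rate) = z(0.575) = 0.1891
z(FA) = z(H) − d' = 0.1891 − 0.95 = -0.7609
false-alarm rate = Φ(-0.7609) = 0.2234

false-alarm rate = 0.223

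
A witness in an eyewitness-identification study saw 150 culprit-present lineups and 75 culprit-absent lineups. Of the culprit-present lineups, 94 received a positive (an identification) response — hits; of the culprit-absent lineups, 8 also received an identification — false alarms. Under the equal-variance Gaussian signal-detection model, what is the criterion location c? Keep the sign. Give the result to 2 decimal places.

H = 94/150 = 0.6267
FA = 8/75 = 0.1067
Φ⁻¹(0.6267) = 0.3231, Φ⁻¹(0.1067) = -1.2443
c = −½·[z(H) + z(FA)] = −0.5 × (0.3231 + (-1.2443)) = 0.4606

c = 0.46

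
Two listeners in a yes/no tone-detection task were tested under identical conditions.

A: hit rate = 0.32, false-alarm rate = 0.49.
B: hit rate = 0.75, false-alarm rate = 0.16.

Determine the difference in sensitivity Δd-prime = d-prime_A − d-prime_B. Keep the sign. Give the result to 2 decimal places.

A: z(0.32) = -0.468, z(0.49) = -0.025, d' = -0.443
B: z(0.75) = 0.674, z(0.16) = -0.994, d' = 1.668
Δd' = d'_A − d'_B = -0.443 − 1.668 = -2.111
B has the higher sensitivity.

Δd-prime = -2.11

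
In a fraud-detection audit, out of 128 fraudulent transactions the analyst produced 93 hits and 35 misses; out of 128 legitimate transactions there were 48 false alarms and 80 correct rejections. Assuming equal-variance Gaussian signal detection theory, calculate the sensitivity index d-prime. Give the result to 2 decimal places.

H = 93/128 = 0.7266
FA = 48/128 = 0.3750
z(0.7266) = 0.6026, z(0.3750) = -0.3186
d' = z(H) − z(FA) = 0.6026 − (-0.3186) = 0.9212

d-prime = 0.92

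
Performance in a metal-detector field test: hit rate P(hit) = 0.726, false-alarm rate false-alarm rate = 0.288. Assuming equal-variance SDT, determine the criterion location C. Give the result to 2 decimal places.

Φ⁻¹(H) = Φ⁻¹(0.726) = 0.601
Φ⁻¹(FA) = Φ⁻¹(0.288) = -0.559
c = −½·[z(H) + z(FA)] = −0.5 × (0.601 + (-0.559)) = -0.021
c < 0: the operator has a liberal response bias.

C = -0.02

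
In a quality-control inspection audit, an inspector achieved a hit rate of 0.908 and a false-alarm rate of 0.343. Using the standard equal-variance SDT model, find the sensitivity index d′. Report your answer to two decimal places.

d′ = 1.73

z(0.908) = 1.329, z(0.343) = -0.404
d' = z(H) − z(FA) = 1.329 − (-0.404) = 1.733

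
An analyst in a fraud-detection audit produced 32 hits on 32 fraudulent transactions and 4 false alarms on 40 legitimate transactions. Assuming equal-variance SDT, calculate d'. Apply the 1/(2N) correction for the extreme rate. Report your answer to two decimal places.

The hit rate is 32/32 = 1, so apply the 1/(2N) correction: H → 1 − 1/(2·32) = 0.98438.
z(H) = z(0.98438) = 2.154
z(FA) = z(0.10000) = -1.282
d' = 2.154 − (-1.282) = 3.436

d' = 3.44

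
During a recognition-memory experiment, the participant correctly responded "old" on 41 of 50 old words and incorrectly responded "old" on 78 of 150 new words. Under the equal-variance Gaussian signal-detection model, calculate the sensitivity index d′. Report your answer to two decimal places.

H = 41/50 = 0.8200
FA = 78/150 = 0.5200
z(H) = z(0.8200) = 0.915
z(FA) = z(0.5200) = 0.050
d' = z(H) − z(FA) = 0.915 − 0.050 = 0.865

d′ = 0.87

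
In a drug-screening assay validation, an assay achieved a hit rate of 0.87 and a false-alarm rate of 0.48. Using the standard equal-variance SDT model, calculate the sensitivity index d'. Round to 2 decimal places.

Φ⁻¹(H) = 1.126
Φ⁻¹(FA) = -0.050
d' = z(H) − z(FA) = 1.126 − (-0.050) = 1.176

d' = 1.18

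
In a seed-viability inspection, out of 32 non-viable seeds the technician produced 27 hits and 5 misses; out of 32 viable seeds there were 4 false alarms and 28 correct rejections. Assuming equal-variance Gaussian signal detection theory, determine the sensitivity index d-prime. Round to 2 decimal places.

d-prime = 2.16

H = 27/32 = 0.8438
FA = 4/32 = 0.1250
z(H) = 1.0102
z(FA) = -1.1503
d' = z(H) − z(FA) = 1.0102 − (-1.1503) = 2.1605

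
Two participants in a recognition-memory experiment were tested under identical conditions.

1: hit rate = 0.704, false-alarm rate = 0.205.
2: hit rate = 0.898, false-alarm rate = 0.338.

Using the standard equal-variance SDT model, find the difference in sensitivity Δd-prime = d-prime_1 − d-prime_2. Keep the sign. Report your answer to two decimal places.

Δd-prime = -0.33

1: z(0.704) = 0.536, z(0.205) = -0.824, d' = 1.360
2: z(0.898) = 1.270, z(0.338) = -0.418, d' = 1.688
Δd' = d'_1 − d'_2 = 1.360 − 1.688 = -0.328
2 has the higher sensitivity.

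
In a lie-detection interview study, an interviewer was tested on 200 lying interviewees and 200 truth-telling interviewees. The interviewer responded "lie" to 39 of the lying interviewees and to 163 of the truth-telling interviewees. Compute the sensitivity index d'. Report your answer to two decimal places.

d' = -1.76

H = 39/200 = 0.1950
FA = 163/200 = 0.8150
Φ⁻¹(H) = Φ⁻¹(0.1950) = -0.860
Φ⁻¹(FA) = Φ⁻¹(0.8150) = 0.896
d' = z(H) − z(FA) = -0.860 − 0.896 = -1.756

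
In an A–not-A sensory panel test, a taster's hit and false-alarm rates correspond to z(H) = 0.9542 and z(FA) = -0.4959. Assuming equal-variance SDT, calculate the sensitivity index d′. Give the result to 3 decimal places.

d' = z(H) − z(FA) = 0.9542 − (-0.4959) = 1.4501

d′ = 1.450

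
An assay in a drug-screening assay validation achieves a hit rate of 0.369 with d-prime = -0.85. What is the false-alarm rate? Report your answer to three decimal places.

z(hit rate) = z(0.369) = -0.3345
z(FA) = z(H) − d' = -0.3345 − (-0.85) = 0.5155
false-alarm rate = Φ(0.5155) = 0.6969

false-alarm rate = 0.697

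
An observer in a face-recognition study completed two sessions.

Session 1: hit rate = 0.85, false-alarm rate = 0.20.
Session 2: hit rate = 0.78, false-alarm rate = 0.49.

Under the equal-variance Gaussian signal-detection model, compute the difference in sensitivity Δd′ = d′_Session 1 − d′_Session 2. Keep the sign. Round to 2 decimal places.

Δd′ = 1.08

Session 1: z(0.85) = 1.036, z(0.20) = -0.842, d' = 1.878
Session 2: z(0.78) = 0.772, z(0.49) = -0.025, d' = 0.797
Δd' = d'_Session 1 − d'_Session 2 = 1.878 − 0.797 = 1.081
Session 1 has the higher sensitivity.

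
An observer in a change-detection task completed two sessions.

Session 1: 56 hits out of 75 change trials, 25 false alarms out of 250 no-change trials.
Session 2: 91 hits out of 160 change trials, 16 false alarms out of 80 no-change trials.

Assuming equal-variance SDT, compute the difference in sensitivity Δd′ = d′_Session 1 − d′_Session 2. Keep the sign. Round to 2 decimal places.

Δd′ = 0.93

Session 1: z(0.7467) = 0.664, z(0.1000) = -1.282, d' = 1.946
Session 2: z(0.5687) = 0.173, z(0.2000) = -0.842, d' = 1.015
Δd' = d'_Session 1 − d'_Session 2 = 1.946 − 1.015 = 0.931
Session 1 has the higher sensitivity.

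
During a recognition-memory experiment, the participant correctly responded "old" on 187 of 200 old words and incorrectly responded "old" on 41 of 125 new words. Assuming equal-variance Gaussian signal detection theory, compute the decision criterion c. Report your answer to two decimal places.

c = -0.53

H = 187/200 = 0.9350
FA = 41/125 = 0.3280
z(0.9350) = 1.5141, z(0.3280) = -0.4454
c = −½·[z(H) + z(FA)] = −0.5 × (1.5141 + (-0.4454)) = -0.53435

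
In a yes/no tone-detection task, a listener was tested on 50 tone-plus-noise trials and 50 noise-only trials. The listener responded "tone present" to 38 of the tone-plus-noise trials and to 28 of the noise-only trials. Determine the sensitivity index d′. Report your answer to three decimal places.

d′ = 0.555

H = 38/50 = 0.7600
FA = 28/50 = 0.5600
z(0.7600) = 0.7063, z(0.5600) = 0.1510
d' = z(H) − z(FA) = 0.7063 − 0.1510 = 0.5553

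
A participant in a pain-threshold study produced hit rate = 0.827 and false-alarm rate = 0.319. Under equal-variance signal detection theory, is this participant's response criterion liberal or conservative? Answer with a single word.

liberal

z(H) = 0.942, z(FA) = -0.470
c = −½·(z(H) + z(FA)) = -0.236
c < 0 → liberal criterion (biased toward responding “yes”).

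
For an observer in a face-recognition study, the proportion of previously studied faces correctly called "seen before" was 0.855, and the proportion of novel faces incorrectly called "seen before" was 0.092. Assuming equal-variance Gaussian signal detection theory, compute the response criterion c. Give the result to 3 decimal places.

c = 0.135

Φ⁻¹(0.855) = 1.0581, Φ⁻¹(0.092) = -1.3285
c = −½·[z(H) + z(FA)] = −0.5 × (1.0581 + (-1.3285)) = 0.1352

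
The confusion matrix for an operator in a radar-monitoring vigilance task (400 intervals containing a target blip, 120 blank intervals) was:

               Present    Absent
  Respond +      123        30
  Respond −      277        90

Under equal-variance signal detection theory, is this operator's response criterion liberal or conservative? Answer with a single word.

z(H) = -0.503, z(FA) = -0.674
c = −½·(z(H) + z(FA)) = 0.5885
c > 0 → conservative criterion (biased toward responding “no”).

conservative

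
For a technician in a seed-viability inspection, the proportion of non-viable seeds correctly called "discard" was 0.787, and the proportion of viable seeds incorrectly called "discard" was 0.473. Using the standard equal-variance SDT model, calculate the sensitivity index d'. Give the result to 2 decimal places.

z(H) = z(0.787) = 0.7961
z(FA) = z(0.473) = -0.0677
d' = z(H) − z(FA) = 0.7961 − (-0.0677) = 0.8638

d' = 0.86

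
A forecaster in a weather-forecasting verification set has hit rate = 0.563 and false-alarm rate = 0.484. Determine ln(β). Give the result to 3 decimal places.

ln β = -0.012

z(H) = 0.1586
z(FA) = -0.0401
ln β = −½·[z(H)² − z(FA)²] = −0.5 × (0.0252 − 0.0016) = -0.0118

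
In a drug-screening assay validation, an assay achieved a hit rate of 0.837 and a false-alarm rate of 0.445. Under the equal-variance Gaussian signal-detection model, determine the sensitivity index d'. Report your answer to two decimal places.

z(0.837) = 0.982, z(0.445) = -0.138
d' = z(H) − z(FA) = 0.982 − (-0.138) = 1.120

d' = 1.12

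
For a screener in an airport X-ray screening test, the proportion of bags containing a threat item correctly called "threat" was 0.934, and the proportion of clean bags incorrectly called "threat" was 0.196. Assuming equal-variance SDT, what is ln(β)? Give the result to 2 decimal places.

ln β = -0.77

z(H) = 1.506
z(FA) = -0.856
ln β = −½·[z(H)² − z(FA)²] = −0.5 × (2.268 − 0.733) = -0.7675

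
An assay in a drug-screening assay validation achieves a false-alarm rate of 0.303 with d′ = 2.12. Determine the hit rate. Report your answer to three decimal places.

z(false-alarm rate) = z(0.303) = -0.5158
z(H) = z(FA) + d' = -0.5158 + 2.12 = 1.6042
hit rate = Φ(1.6042) = 0.9457

hit rate = 0.946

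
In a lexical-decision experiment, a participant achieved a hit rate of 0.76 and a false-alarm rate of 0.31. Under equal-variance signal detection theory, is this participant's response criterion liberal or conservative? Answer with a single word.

z(H) = 0.706, z(FA) = -0.496
c = −½·(z(H) + z(FA)) = -0.105
c < 0 → liberal criterion (biased toward responding “yes”).

liberal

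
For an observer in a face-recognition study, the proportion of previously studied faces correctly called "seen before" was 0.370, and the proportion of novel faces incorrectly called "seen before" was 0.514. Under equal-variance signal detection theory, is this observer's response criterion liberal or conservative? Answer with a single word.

z(H) = -0.332, z(FA) = 0.035
c = −½·(z(H) + z(FA)) = 0.1485
c > 0 → conservative criterion (biased toward responding “no”).

conservative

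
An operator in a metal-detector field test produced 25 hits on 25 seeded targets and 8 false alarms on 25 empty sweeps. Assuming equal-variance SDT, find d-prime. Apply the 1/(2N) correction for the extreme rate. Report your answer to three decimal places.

The hit rate is 25/25 = 1, so apply the 1/(2N) correction: H → 1 − 1/(2·25) = 0.98000.
z(H) = z(0.98000) = 2.0537
z(FA) = z(0.32000) = -0.4677
d' = 2.0537 − (-0.4677) = 2.5214

d-prime = 2.521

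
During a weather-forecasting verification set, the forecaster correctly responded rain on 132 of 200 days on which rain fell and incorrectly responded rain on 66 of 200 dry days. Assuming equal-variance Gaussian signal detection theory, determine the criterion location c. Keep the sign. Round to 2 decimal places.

H = 132/200 = 0.6600
FA = 66/200 = 0.3300
z(H) = 0.4125
z(FA) = -0.4399
c = −½·[z(H) + z(FA)] = −0.5 × (0.4125 + (-0.4399)) = 0.0137
c > 0: the forecaster has a conservative response bias.

c = 0.01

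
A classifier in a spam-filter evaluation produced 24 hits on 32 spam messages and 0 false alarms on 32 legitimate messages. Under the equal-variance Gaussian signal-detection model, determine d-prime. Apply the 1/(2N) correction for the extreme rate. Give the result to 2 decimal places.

The false-alarm rate is 0/32 = 0, so apply the 1/(2N) correction: FA → 1/(2·32) = 0.01562.
z(H) = z(0.75000) = 0.674
z(FA) = z(0.01562) = -2.154
d' = 0.674 − (-2.154) = 2.828

d-prime = 2.83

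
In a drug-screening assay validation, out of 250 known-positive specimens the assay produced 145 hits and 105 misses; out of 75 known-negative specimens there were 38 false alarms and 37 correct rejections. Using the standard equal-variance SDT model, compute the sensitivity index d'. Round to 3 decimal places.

d' = 0.185

H = 145/250 = 0.5800
FA = 38/75 = 0.5067
Φ⁻¹(H) = Φ⁻¹(0.5800) = 0.2019
Φ⁻¹(FA) = Φ⁻¹(0.5067) = 0.0168
d' = z(H) − z(FA) = 0.2019 − 0.0168 = 0.1851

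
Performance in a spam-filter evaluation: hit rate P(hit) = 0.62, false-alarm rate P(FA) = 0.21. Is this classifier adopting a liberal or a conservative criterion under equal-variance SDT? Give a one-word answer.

conservative

z(H) = 0.305, z(FA) = -0.806
c = −½·(z(H) + z(FA)) = 0.2505
c > 0 → conservative criterion (biased toward responding “no”).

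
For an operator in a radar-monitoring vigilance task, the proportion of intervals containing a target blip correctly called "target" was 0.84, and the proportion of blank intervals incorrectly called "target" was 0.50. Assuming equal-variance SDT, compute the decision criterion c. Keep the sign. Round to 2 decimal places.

Φ⁻¹(0.84) = 0.9945, Φ⁻¹(0.50) = 0.0000
c = −½·[z(H) + z(FA)] = −0.5 × (0.9945 + 0.0000) = -0.49725
c < 0: the operator has a liberal response bias.

c = -0.50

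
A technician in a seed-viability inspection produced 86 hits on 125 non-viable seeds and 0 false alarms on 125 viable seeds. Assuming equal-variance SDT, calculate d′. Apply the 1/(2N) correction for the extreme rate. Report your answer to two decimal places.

d′ = 3.14

The false-alarm rate is 0/125 = 0, so apply the 1/(2N) correction: FA → 1/(2·125) = 0.00400.
z(H) = z(0.68800) = 0.490
z(FA) = z(0.00400) = -2.652
d' = 0.490 − (-2.652) = 3.142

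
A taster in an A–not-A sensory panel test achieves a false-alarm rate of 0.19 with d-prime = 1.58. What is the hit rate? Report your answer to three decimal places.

hit rate = 0.759

z(false-alarm rate) = z(0.19) = -0.8779
z(H) = z(FA) + d' = -0.8779 + 1.58 = 0.7021
hit rate = Φ(0.7021) = 0.7587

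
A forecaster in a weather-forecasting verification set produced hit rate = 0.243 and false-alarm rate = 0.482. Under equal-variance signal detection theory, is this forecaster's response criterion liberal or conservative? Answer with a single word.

z(H) = -0.697, z(FA) = -0.045
c = −½·(z(H) + z(FA)) = 0.371
c > 0 → conservative criterion (biased toward responding “no”).

conservative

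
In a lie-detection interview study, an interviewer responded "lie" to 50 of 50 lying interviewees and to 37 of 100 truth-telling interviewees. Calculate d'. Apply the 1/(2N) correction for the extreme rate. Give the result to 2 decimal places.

d' = 2.66

The hit rate is 50/50 = 1, so apply the 1/(2N) correction: H → 1 − 1/(2·50) = 0.99000.
z(H) = z(0.99000) = 2.326
z(FA) = z(0.37000) = -0.332
d' = 2.326 − (-0.332) = 2.658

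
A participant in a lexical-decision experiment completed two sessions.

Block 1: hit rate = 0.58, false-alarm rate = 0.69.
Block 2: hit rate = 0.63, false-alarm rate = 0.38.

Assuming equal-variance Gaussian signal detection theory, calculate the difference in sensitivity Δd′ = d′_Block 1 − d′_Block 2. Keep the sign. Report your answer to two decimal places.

Block 1: z(0.58) = 0.202, z(0.69) = 0.496, d' = -0.294
Block 2: z(0.63) = 0.332, z(0.38) = -0.305, d' = 0.637
Δd' = d'_Block 1 − d'_Block 2 = -0.294 − 0.637 = -0.931
Block 2 has the higher sensitivity.

Δd′ = -0.93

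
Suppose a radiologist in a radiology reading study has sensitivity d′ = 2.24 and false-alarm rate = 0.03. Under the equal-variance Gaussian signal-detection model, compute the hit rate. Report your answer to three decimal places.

hit rate = 0.640

z(false-alarm rate) = z(0.03) = -1.8808
z(H) = z(FA) + d' = -1.8808 + 2.24 = 0.3592
hit rate = Φ(0.3592) = 0.6403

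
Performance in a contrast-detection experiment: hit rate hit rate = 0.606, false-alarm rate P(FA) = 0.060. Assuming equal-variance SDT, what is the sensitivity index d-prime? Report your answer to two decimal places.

d-prime = 1.82

Φ⁻¹(0.606) = 0.269, Φ⁻¹(0.060) = -1.555
d' = z(H) − z(FA) = 0.269 − (-1.555) = 1.824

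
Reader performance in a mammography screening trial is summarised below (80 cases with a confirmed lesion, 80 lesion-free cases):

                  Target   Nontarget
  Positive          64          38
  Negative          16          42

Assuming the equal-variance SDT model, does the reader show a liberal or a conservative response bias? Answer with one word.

liberal

z(H) = 0.842, z(FA) = -0.063
c = −½·(z(H) + z(FA)) = -0.3895
c < 0 → liberal criterion (biased toward responding “yes”).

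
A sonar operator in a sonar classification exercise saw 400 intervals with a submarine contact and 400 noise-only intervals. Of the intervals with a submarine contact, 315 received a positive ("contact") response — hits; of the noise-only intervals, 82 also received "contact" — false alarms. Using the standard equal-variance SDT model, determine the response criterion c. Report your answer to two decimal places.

H = 315/400 = 0.7875
FA = 82/400 = 0.2050
z(H) = z(0.7875) = 0.7978
z(FA) = z(0.2050) = -0.8239
c = −½·[z(H) + z(FA)] = −0.5 × (0.7978 + (-0.8239)) = 0.01305
c > 0: the sonar operator has a conservative response bias.

c = 0.01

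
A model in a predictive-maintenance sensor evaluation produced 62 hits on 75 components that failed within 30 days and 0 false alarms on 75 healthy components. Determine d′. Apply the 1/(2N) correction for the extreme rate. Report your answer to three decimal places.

d′ = 3.416

The false-alarm rate is 0/75 = 0, so apply the 1/(2N) correction: FA → 1/(2·75) = 0.00667.
z(H) = z(0.82667) = 0.9411
z(FA) = z(0.00667) = -2.4746
d' = 0.9411 − (-2.4746) = 3.4157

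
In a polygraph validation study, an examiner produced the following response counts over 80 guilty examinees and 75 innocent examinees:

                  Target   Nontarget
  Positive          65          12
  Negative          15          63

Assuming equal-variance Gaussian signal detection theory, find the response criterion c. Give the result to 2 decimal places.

c = 0.05

H = 65/80 = 0.8125
FA = 12/75 = 0.1600
z(0.8125) = 0.887, z(0.1600) = -0.994
c = −½·[z(H) + z(FA)] = −0.5 × (0.887 + (-0.994)) = 0.0535
c > 0: the examiner has a conservative response bias.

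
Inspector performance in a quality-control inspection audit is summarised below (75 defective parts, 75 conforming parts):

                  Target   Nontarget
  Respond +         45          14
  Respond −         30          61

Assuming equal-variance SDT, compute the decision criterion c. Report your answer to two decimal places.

c = 0.32

H = 45/75 = 0.6000
FA = 14/75 = 0.1867
Φ⁻¹(H) = Φ⁻¹(0.6000) = 0.2533
Φ⁻¹(FA) = Φ⁻¹(0.1867) = -0.8901
c = −½·[z(H) + z(FA)] = −0.5 × (0.2533 + (-0.8901)) = 0.3184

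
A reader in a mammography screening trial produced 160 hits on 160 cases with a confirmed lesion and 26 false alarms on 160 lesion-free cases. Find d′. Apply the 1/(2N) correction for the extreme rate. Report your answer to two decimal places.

The hit rate is 160/160 = 1, so apply the 1/(2N) correction: H → 1 − 1/(2·160) = 0.99687.
z(H) = z(0.99687) = 2.734
z(FA) = z(0.16250) = -0.984
d' = 2.734 − (-0.984) = 3.718

d′ = 3.72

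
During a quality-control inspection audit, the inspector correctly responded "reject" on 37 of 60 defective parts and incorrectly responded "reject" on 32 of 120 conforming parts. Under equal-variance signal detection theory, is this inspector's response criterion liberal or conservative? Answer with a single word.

conservative

z(H) = 0.297, z(FA) = -0.623
c = −½·(z(H) + z(FA)) = 0.163
c > 0 → conservative criterion (biased toward responding “no”).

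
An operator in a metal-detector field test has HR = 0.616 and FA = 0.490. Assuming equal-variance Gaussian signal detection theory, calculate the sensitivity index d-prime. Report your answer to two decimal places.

z(H) = 0.295
z(FA) = -0.025
d' = z(H) − z(FA) = 0.295 − (-0.025) = 0.320

d-prime = 0.32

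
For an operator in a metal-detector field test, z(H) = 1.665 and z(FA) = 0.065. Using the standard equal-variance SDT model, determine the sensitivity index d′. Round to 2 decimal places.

d' = z(H) − z(FA) = 1.665 − 0.065 = 1.600

d′ = 1.60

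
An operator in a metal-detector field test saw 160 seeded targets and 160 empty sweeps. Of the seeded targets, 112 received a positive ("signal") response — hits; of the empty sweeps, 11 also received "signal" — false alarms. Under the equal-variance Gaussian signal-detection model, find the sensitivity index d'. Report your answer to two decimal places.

H = 112/160 = 0.7000
FA = 11/160 = 0.0688
Φ⁻¹(H) = Φ⁻¹(0.7000) = 0.524
Φ⁻¹(FA) = Φ⁻¹(0.0688) = -1.485
d' = z(H) − z(FA) = 0.524 − (-1.485) = 2.009

d' = 2.01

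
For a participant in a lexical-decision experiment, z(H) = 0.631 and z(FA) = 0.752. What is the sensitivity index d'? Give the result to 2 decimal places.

d' = -0.12

d' = z(H) − z(FA) = 0.631 − 0.752 = -0.121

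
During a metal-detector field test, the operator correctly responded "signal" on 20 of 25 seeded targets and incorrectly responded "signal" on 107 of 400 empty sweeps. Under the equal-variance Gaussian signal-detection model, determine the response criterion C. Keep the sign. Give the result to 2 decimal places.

H = 20/25 = 0.8000
FA = 107/400 = 0.2675
Φ⁻¹(H) = Φ⁻¹(0.8000) = 0.842
Φ⁻¹(FA) = Φ⁻¹(0.2675) = -0.620
c = −½·[z(H) + z(FA)] = −0.5 × (0.842 + (-0.620)) = -0.111
c < 0: the operator has a liberal response bias.

C = -0.11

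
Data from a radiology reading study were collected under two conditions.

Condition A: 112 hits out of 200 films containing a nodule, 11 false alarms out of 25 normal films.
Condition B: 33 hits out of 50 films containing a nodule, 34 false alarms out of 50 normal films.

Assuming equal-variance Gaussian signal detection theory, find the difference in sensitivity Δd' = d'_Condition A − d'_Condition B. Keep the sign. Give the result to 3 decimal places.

Condition A: z(0.5600) = 0.1510, z(0.4400) = -0.1510, d' = 0.3020
Condition B: z(0.6600) = 0.4125, z(0.6800) = 0.4677, d' = -0.0552
Δd' = d'_Condition A − d'_Condition B = 0.3020 − (-0.0552) = 0.3572
Condition A has the higher sensitivity.

Δd' = 0.357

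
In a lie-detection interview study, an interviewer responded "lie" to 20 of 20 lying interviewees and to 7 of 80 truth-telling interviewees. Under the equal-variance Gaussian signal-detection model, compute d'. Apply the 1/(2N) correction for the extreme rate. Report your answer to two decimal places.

The hit rate is 20/20 = 1, so apply the 1/(2N) correction: H → 1 − 1/(2·20) = 0.97500.
z(H) = z(0.97500) = 1.960
z(FA) = z(0.08750) = -1.356
d' = 1.960 − (-1.356) = 3.316

d' = 3.32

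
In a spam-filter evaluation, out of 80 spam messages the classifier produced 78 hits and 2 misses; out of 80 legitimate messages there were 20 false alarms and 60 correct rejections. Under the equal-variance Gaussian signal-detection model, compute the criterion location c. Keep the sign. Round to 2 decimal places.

H = 78/80 = 0.9750
FA = 20/80 = 0.2500
z(H) = 1.9600
z(FA) = -0.6745
c = −½·[z(H) + z(FA)] = −0.5 × (1.9600 + (-0.6745)) = -0.64275
c < 0: the classifier has a liberal response bias.

c = -0.64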